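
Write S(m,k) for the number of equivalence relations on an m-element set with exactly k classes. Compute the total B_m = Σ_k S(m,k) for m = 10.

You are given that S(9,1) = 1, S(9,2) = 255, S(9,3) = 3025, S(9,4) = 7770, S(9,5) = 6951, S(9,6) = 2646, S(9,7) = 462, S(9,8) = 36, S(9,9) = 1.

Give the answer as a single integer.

115975

[10] T[10,1]:1*1+0=1 · T[10,2]:2*255+1=511 · T[10,3]:3*3025+255=9330 · T[10,4]:4*7770+3025=34105 · T[10,5]:5*6951+7770=42525 · T[10,6]:6*2646+6951=22827 · T[10,7]:7*462+2646=5880 · T[10,8]:8*36+462=750 · T[10,9]:9*1+36=45 · T[10,10]:10*0+1=1
B_10 = ΣS(10,k) = 1+511+9330+34105+42525+22827+5880+750+45+1 = 115975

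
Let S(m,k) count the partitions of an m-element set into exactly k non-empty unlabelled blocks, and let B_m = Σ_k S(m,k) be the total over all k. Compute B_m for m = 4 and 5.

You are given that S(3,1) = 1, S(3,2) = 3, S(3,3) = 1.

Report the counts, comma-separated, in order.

15, 52

r4: T_4,1=1×1+0=1; T_4,2=2×3+1=7; T_4,3=3×1+3=6; T_4,4=4×0+1=1
r5: T_5,1=1×1+0=1; T_5,2=2×7+1=15; T_5,3=3×6+7=25; T_5,4=4×1+6=10; T_5,5=5×0+1=1
B_4 = ΣS(4,k) = 1+7+6+1 = 15
B_5 = ΣS(5,k) = 1+15+25+10+1 = 52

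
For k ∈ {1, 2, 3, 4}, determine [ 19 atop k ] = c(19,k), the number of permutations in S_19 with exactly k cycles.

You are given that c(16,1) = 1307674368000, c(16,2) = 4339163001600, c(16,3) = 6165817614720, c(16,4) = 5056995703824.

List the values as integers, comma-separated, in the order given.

6402373705728000, 22376988058521600, 34012249593822720, 30321254007719424

row 17: T[17][1]=16·1307674368000+0=20922789888000  T[17][2]=16·4339163001600+1307674368000=70734282393600  T[17][3]=16·6165817614720+4339163001600=102992244837120  T[17][4]=16·5056995703824+6165817614720=87077748875904
row 18: T[18][1]=17·20922789888000+0=355687428096000  T[18][2]=17·70734282393600+20922789888000=1223405590579200  T[18][3]=17·102992244837120+70734282393600=1821602444624640  T[18][4]=17·87077748875904+102992244837120=1583313975727488
row 19: T[19][1]=18·355687428096000+0=6402373705728000  T[19][2]=18·1223405590579200+355687428096000=22376988058521600  T[19][3]=18·1821602444624640+1223405590579200=34012249593822720  T[19][4]=18·1583313975727488+1821602444624640=30321254007719424
Read c(19,1) = 6402373705728000, c(19,2) = 22376988058521600, c(19,3) = 34012249593822720, c(19,4) = 30321254007719424.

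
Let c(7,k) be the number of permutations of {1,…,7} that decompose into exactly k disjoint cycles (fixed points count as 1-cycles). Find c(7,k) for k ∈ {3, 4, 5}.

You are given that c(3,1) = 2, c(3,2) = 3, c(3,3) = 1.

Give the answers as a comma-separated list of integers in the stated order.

[4] T[4,1]:3*2+0=6 · T[4,2]:3*3+2=11 · T[4,3]:3*1+3=6 · T[4,4]:3*0+1=1
[5] T[5,1]:4*6+0=24 · T[5,2]:4*11+6=50 · T[5,3]:4*6+11=35 · T[5,4]:4*1+6=10 · T[5,5]:4*0+1=1
[6] T[6,2]:5*50+24=274 · T[6,3]:5*35+50=225 · T[6,4]:5*10+35=85 · T[6,5]:5*1+10=15
[7] T[7,3]:6*225+274=1624 · T[7,4]:6*85+225=735 · T[7,5]:6*15+85=175
Read c(7,3) = 1624, c(7,4) = 735, c(7,5) = 175.

1624, 735, 175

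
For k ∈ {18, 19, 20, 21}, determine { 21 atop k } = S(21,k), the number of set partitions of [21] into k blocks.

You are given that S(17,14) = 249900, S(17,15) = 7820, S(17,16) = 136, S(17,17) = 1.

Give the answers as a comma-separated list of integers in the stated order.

1023435, 19285, 210, 1

row 18: T[18][15]=15·7820+249900=367200  T[18][16]=16·136+7820=9996  T[18][17]=17·1+136=153  T[18][18]=18·0+1=1
row 19: T[19][16]=16·9996+367200=527136  T[19][17]=17·153+9996=12597  T[19][18]=18·1+153=171  T[19][19]=19·0+1=1
row 20: T[20][17]=17·12597+527136=741285  T[20][18]=18·171+12597=15675  T[20][19]=19·1+171=190  T[20][20]=20·0+1=1
row 21: T[21][18]=18·15675+741285=1023435  T[21][19]=19·190+15675=19285  T[21][20]=20·1+190=210  T[21][21]=21·0+1=1
Read S(21,18) = 1023435, S(21,19) = 19285, S(21,20) = 210, S(21,21) = 1.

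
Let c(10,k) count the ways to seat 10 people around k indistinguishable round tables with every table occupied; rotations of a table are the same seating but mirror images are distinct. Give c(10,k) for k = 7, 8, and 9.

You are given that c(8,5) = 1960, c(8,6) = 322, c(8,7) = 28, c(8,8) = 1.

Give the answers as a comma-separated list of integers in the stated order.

[9] T[9,6]:8*322+1960=4536 · T[9,7]:8*28+322=546 · T[9,8]:8*1+28=36 · T[9,9]:8*0+1=1
[10] T[10,7]:9*546+4536=9450 · T[10,8]:9*36+546=870 · T[10,9]:9*1+36=45
Read c(10,7) = 9450, c(10,8) = 870, c(10,9) = 45.

9450, 870, 45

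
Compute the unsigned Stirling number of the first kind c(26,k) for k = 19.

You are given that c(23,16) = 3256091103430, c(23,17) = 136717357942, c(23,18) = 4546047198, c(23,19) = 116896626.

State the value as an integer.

22563937825000

@24  (24,17):136717357942·23+3256091103430→6400590336096, (24,18):4546047198·23+136717357942→241276443496, (24,19):116896626·23+4546047198→7234669596
@25  (25,18):241276443496·24+6400590336096→12191224980000, (25,19):7234669596·24+241276443496→414908513800
@26  (26,19):414908513800·25+12191224980000→22563937825000
Read c(26,19) = 22563937825000.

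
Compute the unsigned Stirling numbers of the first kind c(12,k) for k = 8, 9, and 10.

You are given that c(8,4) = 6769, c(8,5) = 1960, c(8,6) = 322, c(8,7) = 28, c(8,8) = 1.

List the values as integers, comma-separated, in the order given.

i=9: T(9,5)=6769+8·1960=22449 | T(9,6)=1960+8·322=4536 | T(9,7)=322+8·28=546 | T(9,8)=28+8·1=36 | T(9,9)=1+8·0=1
i=10: T(10,6)=22449+9·4536=63273 | T(10,7)=4536+9·546=9450 | T(10,8)=546+9·36=870 | T(10,9)=36+9·1=45 | T(10,10)=1+9·0=1
i=11: T(11,7)=63273+10·9450=157773 | T(11,8)=9450+10·870=18150 | T(11,9)=870+10·45=1320 | T(11,10)=45+10·1=55
i=12: T(12,8)=157773+11·18150=357423 | T(12,9)=18150+11·1320=32670 | T(12,10)=1320+11·55=1925
Read c(12,8) = 357423, c(12,9) = 32670, c(12,10) = 1925.

357423, 32670, 1925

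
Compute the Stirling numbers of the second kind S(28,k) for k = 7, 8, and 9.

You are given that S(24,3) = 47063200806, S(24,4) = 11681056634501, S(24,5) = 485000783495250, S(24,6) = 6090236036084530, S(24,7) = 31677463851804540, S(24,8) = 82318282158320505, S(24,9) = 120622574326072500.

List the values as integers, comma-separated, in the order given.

[25] T[25,4]:4*11681056634501+47063200806=46771289738810 · T[25,5]:5*485000783495250+11681056634501=2436684974110751 · T[25,6]:6*6090236036084530+485000783495250=37026417000002430 · T[25,7]:7*31677463851804540+6090236036084530=227832482998716310 · T[25,8]:8*82318282158320505+31677463851804540=690223721118368580 · T[25,9]:9*120622574326072500+82318282158320505=1167921451092973005
[26] T[26,5]:5*2436684974110751+46771289738810=12230196160292565 · T[26,6]:6*37026417000002430+2436684974110751=224595186974125331 · T[26,7]:7*227832482998716310+37026417000002430=1631853797991016600 · T[26,8]:8*690223721118368580+227832482998716310=5749622251945664950 · T[26,9]:9*1167921451092973005+690223721118368580=11201516780955125625
[27] T[27,6]:6*224595186974125331+12230196160292565=1359801318005044551 · T[27,7]:7*1631853797991016600+224595186974125331=11647571772911241531 · T[27,8]:8*5749622251945664950+1631853797991016600=47628831813556336200 · T[27,9]:9*11201516780955125625+5749622251945664950=106563273280541795575
[28] T[28,7]:7*11647571772911241531+1359801318005044551=82892803728383735268 · T[28,8]:8*47628831813556336200+11647571772911241531=392678226281361931131 · T[28,9]:9*106563273280541795575+47628831813556336200=1006698291338432496375
Read S(28,7) = 82892803728383735268, S(28,8) = 392678226281361931131, S(28,9) = 1006698291338432496375.

82892803728383735268, 392678226281361931131, 1006698291338432496375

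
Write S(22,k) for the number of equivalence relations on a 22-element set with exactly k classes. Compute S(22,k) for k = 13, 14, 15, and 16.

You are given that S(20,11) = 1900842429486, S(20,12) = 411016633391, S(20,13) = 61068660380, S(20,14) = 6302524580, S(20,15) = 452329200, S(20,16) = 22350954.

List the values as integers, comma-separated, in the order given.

i=21: T(21,12)=1900842429486+12·411016633391=6833042030178 | T(21,13)=411016633391+13·61068660380=1204909218331 | T(21,14)=61068660380+14·6302524580=149304004500 | T(21,15)=6302524580+15·452329200=13087462580 | T(21,16)=452329200+16·22350954=809944464
i=22: T(22,13)=6833042030178+13·1204909218331=22496861868481 | T(22,14)=1204909218331+14·149304004500=3295165281331 | T(22,15)=149304004500+15·13087462580=345615943200 | T(22,16)=13087462580+16·809944464=26046574004
Read S(22,13) = 22496861868481, S(22,14) = 3295165281331, S(22,15) = 345615943200, S(22,16) = 26046574004.

22496861868481, 3295165281331, 345615943200, 26046574004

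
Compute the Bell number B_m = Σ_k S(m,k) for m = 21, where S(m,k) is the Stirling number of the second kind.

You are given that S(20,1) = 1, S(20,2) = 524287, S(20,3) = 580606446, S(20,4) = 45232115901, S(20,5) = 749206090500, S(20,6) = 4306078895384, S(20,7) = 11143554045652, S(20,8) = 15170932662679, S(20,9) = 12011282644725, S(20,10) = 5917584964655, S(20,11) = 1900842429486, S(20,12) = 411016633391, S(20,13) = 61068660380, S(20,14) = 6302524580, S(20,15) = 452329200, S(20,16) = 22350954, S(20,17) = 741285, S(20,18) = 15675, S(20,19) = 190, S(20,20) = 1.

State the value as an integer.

i=21: T(21,1)=0+1·1=1 | T(21,2)=1+2·524287=1048575 | T(21,3)=524287+3·580606446=1742343625 | T(21,4)=580606446+4·45232115901=181509070050 | T(21,5)=45232115901+5·749206090500=3791262568401 | T(21,6)=749206090500+6·4306078895384=26585679462804 | T(21,7)=4306078895384+7·11143554045652=82310957214948 | T(21,8)=11143554045652+8·15170932662679=132511015347084 | T(21,9)=15170932662679+9·12011282644725=123272476465204 | T(21,10)=12011282644725+10·5917584964655=71187132291275 | T(21,11)=5917584964655+11·1900842429486=26826851689001 | T(21,12)=1900842429486+12·411016633391=6833042030178 | T(21,13)=411016633391+13·61068660380=1204909218331 | T(21,14)=61068660380+14·6302524580=149304004500 | T(21,15)=6302524580+15·452329200=13087462580 | T(21,16)=452329200+16·22350954=809944464 | T(21,17)=22350954+17·741285=34952799 | T(21,18)=741285+18·15675=1023435 | T(21,19)=15675+19·190=19285 | T(21,20)=190+20·1=210 | T(21,21)=1+21·0=1
B_21 = ΣS(21,k) = 1+1048575+1742343625+181509070050+3791262568401+26585679462804+82310957214948+132511015347084+123272476465204+71187132291275+26826851689001+6833042030178+1204909218331+149304004500+13087462580+809944464+34952799+1023435+19285+210+1 = 474869816156751

474869816156751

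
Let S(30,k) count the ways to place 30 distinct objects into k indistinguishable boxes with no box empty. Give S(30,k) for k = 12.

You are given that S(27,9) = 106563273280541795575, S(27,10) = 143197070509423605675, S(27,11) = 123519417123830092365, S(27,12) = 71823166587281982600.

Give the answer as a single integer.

i=28: T(28,10)=106563273280541795575+10·143197070509423605675=1538533978374777852325 | T(28,11)=143197070509423605675+11·123519417123830092365=1501910658871554621690 | T(28,12)=123519417123830092365+12·71823166587281982600=985397416171213883565
i=29: T(29,11)=1538533978374777852325+11·1501910658871554621690=18059551225961878690915 | T(29,12)=1501910658871554621690+12·985397416171213883565=13326679652926121224470
i=30: T(30,12)=18059551225961878690915+12·13326679652926121224470=177979707061075333384555
Read S(30,12) = 177979707061075333384555.

177979707061075333384555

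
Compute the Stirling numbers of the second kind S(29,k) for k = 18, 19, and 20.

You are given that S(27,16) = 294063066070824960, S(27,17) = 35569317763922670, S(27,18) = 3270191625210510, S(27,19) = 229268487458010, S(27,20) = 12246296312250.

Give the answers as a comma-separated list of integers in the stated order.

r28: T_28,17=17×35569317763922670+294063066070824960=898741468057510350; T_28,18=18×3270191625210510+35569317763922670=94432767017711850; T_28,19=19×229268487458010+3270191625210510=7626292886912700; T_28,20=20×12246296312250+229268487458010=474194413703010
r29: T_29,18=18×94432767017711850+898741468057510350=2598531274376323650; T_29,19=19×7626292886912700+94432767017711850=239332331869053150; T_29,20=20×474194413703010+7626292886912700=17110181160972900
Read S(29,18) = 2598531274376323650, S(29,19) = 239332331869053150, S(29,20) = 17110181160972900.

2598531274376323650, 239332331869053150, 17110181160972900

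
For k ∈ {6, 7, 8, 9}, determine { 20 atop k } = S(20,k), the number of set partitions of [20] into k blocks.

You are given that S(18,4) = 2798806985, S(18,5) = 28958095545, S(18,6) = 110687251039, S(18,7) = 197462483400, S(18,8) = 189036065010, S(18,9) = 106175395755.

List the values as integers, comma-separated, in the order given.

row 19: T[19][5]=5·28958095545+2798806985=147589284710  T[19][6]=6·110687251039+28958095545=693081601779  T[19][7]=7·197462483400+110687251039=1492924634839  T[19][8]=8·189036065010+197462483400=1709751003480  T[19][9]=9·106175395755+189036065010=1144614626805
row 20: T[20][6]=6·693081601779+147589284710=4306078895384  T[20][7]=7·1492924634839+693081601779=11143554045652  T[20][8]=8·1709751003480+1492924634839=15170932662679  T[20][9]=9·1144614626805+1709751003480=12011282644725
Read S(20,6) = 4306078895384, S(20,7) = 11143554045652, S(20,8) = 15170932662679, S(20,9) = 12011282644725.

4306078895384, 11143554045652, 15170932662679, 12011282644725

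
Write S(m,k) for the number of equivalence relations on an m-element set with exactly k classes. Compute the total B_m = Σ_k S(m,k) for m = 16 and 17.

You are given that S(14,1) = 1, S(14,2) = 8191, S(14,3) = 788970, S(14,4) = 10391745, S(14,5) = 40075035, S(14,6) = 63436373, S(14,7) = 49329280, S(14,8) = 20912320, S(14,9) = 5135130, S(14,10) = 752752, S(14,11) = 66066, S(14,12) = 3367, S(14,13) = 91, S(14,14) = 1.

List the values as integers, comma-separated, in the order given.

i=15: T(15,1)=0+1·1=1 | T(15,2)=1+2·8191=16383 | T(15,3)=8191+3·788970=2375101 | T(15,4)=788970+4·10391745=42355950 | T(15,5)=10391745+5·40075035=210766920 | T(15,6)=40075035+6·63436373=420693273 | T(15,7)=63436373+7·49329280=408741333 | T(15,8)=49329280+8·20912320=216627840 | T(15,9)=20912320+9·5135130=67128490 | T(15,10)=5135130+10·752752=12662650 | T(15,11)=752752+11·66066=1479478 | T(15,12)=66066+12·3367=106470 | T(15,13)=3367+13·91=4550 | T(15,14)=91+14·1=105 | T(15,15)=1+15·0=1
i=16: T(16,1)=0+1·1=1 | T(16,2)=1+2·16383=32767 | T(16,3)=16383+3·2375101=7141686 | T(16,4)=2375101+4·42355950=171798901 | T(16,5)=42355950+5·210766920=1096190550 | T(16,6)=210766920+6·420693273=2734926558 | T(16,7)=420693273+7·408741333=3281882604 | T(16,8)=408741333+8·216627840=2141764053 | T(16,9)=216627840+9·67128490=820784250 | T(16,10)=67128490+10·12662650=193754990 | T(16,11)=12662650+11·1479478=28936908 | T(16,12)=1479478+12·106470=2757118 | T(16,13)=106470+13·4550=165620 | T(16,14)=4550+14·105=6020 | T(16,15)=105+15·1=120 | T(16,16)=1+16·0=1
i=17: T(17,1)=0+1·1=1 | T(17,2)=1+2·32767=65535 | T(17,3)=32767+3·7141686=21457825 | T(17,4)=7141686+4·171798901=694337290 | T(17,5)=171798901+5·1096190550=5652751651 | T(17,6)=1096190550+6·2734926558=17505749898 | T(17,7)=2734926558+7·3281882604=25708104786 | T(17,8)=3281882604+8·2141764053=20415995028 | T(17,9)=2141764053+9·820784250=9528822303 | T(17,10)=820784250+10·193754990=2758334150 | T(17,11)=193754990+11·28936908=512060978 | T(17,12)=28936908+12·2757118=62022324 | T(17,13)=2757118+13·165620=4910178 | T(17,14)=165620+14·6020=249900 | T(17,15)=6020+15·120=7820 | T(17,16)=120+16·1=136 | T(17,17)=1+17·0=1
B_16 = ΣS(16,k) = 1+32767+7141686+171798901+1096190550+2734926558+3281882604+2141764053+820784250+193754990+28936908+2757118+165620+6020+120+1 = 10480142147
B_17 = ΣS(17,k) = 1+65535+21457825+694337290+5652751651+17505749898+25708104786+20415995028+9528822303+2758334150+512060978+62022324+4910178+249900+7820+136+1 = 82864869804

10480142147, 82864869804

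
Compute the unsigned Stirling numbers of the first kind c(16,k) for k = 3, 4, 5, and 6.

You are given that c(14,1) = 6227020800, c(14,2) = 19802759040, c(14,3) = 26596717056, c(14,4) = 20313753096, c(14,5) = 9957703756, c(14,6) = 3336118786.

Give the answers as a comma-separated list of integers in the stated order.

i=15: T(15,2)=6227020800+14·19802759040=283465647360 | T(15,3)=19802759040+14·26596717056=392156797824 | T(15,4)=26596717056+14·20313753096=310989260400 | T(15,5)=20313753096+14·9957703756=159721605680 | T(15,6)=9957703756+14·3336118786=56663366760
i=16: T(16,3)=283465647360+15·392156797824=6165817614720 | T(16,4)=392156797824+15·310989260400=5056995703824 | T(16,5)=310989260400+15·159721605680=2706813345600 | T(16,6)=159721605680+15·56663366760=1009672107080
Read c(16,3) = 6165817614720, c(16,4) = 5056995703824, c(16,5) = 2706813345600, c(16,6) = 1009672107080.

6165817614720, 5056995703824, 2706813345600, 1009672107080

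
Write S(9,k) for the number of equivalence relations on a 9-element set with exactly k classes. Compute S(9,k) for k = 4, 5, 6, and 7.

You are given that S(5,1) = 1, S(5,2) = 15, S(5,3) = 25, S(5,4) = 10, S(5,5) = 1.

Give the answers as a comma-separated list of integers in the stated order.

@6  (6,1):1·1+0→1, (6,2):15·2+1→31, (6,3):25·3+15→90, (6,4):10·4+25→65, (6,5):1·5+10→15, (6,6):0·6+1→1
@7  (7,2):31·2+1→63, (7,3):90·3+31→301, (7,4):65·4+90→350, (7,5):15·5+65→140, (7,6):1·6+15→21, (7,7):0·7+1→1
@8  (8,3):301·3+63→966, (8,4):350·4+301→1701, (8,5):140·5+350→1050, (8,6):21·6+140→266, (8,7):1·7+21→28
@9  (9,4):1701·4+966→7770, (9,5):1050·5+1701→6951, (9,6):266·6+1050→2646, (9,7):28·7+266→462
Read S(9,4) = 7770, S(9,5) = 6951, S(9,6) = 2646, S(9,7) = 462.

7770, 6951, 2646, 462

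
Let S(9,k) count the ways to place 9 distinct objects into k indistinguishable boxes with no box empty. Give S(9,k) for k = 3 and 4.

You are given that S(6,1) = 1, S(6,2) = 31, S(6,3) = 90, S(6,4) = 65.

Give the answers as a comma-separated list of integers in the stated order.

3025, 7770

@7  (7,1):1·1+0→1, (7,2):31·2+1→63, (7,3):90·3+31→301, (7,4):65·4+90→350
@8  (8,2):63·2+1→127, (8,3):301·3+63→966, (8,4):350·4+301→1701
@9  (9,3):966·3+127→3025, (9,4):1701·4+966→7770
Read S(9,3) = 3025, S(9,4) = 7770.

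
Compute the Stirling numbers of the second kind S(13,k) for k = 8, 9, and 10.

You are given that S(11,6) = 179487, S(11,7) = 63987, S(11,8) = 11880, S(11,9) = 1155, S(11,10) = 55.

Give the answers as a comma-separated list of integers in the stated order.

@12  (12,7):63987·7+179487→627396, (12,8):11880·8+63987→159027, (12,9):1155·9+11880→22275, (12,10):55·10+1155→1705
@13  (13,8):159027·8+627396→1899612, (13,9):22275·9+159027→359502, (13,10):1705·10+22275→39325
Read S(13,8) = 1899612, S(13,9) = 359502, S(13,10) = 39325.

1899612, 359502, 39325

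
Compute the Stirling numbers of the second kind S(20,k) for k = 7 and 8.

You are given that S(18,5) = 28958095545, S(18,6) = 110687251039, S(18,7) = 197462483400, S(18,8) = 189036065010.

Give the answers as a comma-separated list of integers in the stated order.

[19] T[19,6]:6*110687251039+28958095545=693081601779 · T[19,7]:7*197462483400+110687251039=1492924634839 · T[19,8]:8*189036065010+197462483400=1709751003480
[20] T[20,7]:7*1492924634839+693081601779=11143554045652 · T[20,8]:8*1709751003480+1492924634839=15170932662679
Read S(20,7) = 11143554045652, S(20,8) = 15170932662679.

11143554045652, 15170932662679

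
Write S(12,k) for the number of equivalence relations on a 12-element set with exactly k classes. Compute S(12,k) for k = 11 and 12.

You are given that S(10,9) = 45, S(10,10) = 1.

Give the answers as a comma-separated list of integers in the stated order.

i=11: T(11,10)=45+10·1=55 | T(11,11)=1+11·0=1
i=12: T(12,11)=55+11·1=66 | T(12,12)=1+12·0=1
Read S(12,11) = 66, S(12,12) = 1.

66, 1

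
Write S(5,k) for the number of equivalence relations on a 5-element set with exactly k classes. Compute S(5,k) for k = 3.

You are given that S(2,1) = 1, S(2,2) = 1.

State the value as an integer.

25

[3] T[3,1]:1*1+0=1 · T[3,2]:2*1+1=3 · T[3,3]:3*0+1=1
[4] T[4,2]:2*3+1=7 · T[4,3]:3*1+3=6
[5] T[5,3]:3*6+7=25
Read S(5,3) = 25.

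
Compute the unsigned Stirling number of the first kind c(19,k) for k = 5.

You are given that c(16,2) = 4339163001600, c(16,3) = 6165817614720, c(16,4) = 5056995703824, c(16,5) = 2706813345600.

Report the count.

r17: T_17,3=16×6165817614720+4339163001600=102992244837120; T_17,4=16×5056995703824+6165817614720=87077748875904; T_17,5=16×2706813345600+5056995703824=48366009233424
r18: T_18,4=17×87077748875904+102992244837120=1583313975727488; T_18,5=17×48366009233424+87077748875904=909299905844112
r19: T_19,5=18×909299905844112+1583313975727488=17950712280921504
Read c(19,5) = 17950712280921504.

17950712280921504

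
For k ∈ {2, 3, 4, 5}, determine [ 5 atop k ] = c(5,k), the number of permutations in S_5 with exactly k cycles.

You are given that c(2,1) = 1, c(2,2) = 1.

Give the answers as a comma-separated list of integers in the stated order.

i=3: T(3,1)=0+2·1=2 | T(3,2)=1+2·1=3 | T(3,3)=1+2·0=1
i=4: T(4,1)=0+3·2=6 | T(4,2)=2+3·3=11 | T(4,3)=3+3·1=6 | T(4,4)=1+3·0=1
i=5: T(5,2)=6+4·11=50 | T(5,3)=11+4·6=35 | T(5,4)=6+4·1=10 | T(5,5)=1+4·0=1
Read c(5,2) = 50, c(5,3) = 35, c(5,4) = 10, c(5,5) = 1.

50, 35, 10, 1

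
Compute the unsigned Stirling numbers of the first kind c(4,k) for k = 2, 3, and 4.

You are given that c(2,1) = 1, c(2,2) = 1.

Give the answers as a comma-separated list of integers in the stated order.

11, 6, 1

@3  (3,1):1·2+0→2, (3,2):1·2+1→3, (3,3):0·2+1→1
@4  (4,2):3·3+2→11, (4,3):1·3+3→6, (4,4):0·3+1→1
Read c(4,2) = 11, c(4,3) = 6, c(4,4) = 1.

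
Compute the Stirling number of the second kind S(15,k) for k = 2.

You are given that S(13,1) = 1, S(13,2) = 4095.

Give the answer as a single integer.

16383

r14: T_14,1=1×1+0=1; T_14,2=2×4095+1=8191
r15: T_15,2=2×8191+1=16383
Read S(15,2) = 16383.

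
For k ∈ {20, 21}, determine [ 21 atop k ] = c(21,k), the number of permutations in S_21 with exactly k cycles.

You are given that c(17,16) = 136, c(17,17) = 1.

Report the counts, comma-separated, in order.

r18: T_18,17=17×1+136=153; T_18,18=17×0+1=1
r19: T_19,18=18×1+153=171; T_19,19=18×0+1=1
r20: T_20,19=19×1+171=190; T_20,20=19×0+1=1
r21: T_21,20=20×1+190=210; T_21,21=20×0+1=1
Read c(21,20) = 210, c(21,21) = 1.

210, 1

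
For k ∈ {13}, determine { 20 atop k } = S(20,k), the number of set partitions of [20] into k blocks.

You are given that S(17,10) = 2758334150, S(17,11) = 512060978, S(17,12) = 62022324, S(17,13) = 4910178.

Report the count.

[18] T[18,11]:11*512060978+2758334150=8391004908 · T[18,12]:12*62022324+512060978=1256328866 · T[18,13]:13*4910178+62022324=125854638
[19] T[19,12]:12*1256328866+8391004908=23466951300 · T[19,13]:13*125854638+1256328866=2892439160
[20] T[20,13]:13*2892439160+23466951300=61068660380
Read S(20,13) = 61068660380.

61068660380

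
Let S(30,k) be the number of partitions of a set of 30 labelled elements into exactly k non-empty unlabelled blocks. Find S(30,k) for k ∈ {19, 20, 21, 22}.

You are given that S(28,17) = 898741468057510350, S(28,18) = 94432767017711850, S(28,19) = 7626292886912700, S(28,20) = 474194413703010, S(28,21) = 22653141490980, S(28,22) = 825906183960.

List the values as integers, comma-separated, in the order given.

7145845579888333500, 581535955088511150, 37058299246258290, 1848018090851790

r29: T_29,18=18×94432767017711850+898741468057510350=2598531274376323650; T_29,19=19×7626292886912700+94432767017711850=239332331869053150; T_29,20=20×474194413703010+7626292886912700=17110181160972900; T_29,21=21×22653141490980+474194413703010=949910385013590; T_29,22=22×825906183960+22653141490980=40823077538100
r30: T_30,19=19×239332331869053150+2598531274376323650=7145845579888333500; T_30,20=20×17110181160972900+239332331869053150=581535955088511150; T_30,21=21×949910385013590+17110181160972900=37058299246258290; T_30,22=22×40823077538100+949910385013590=1848018090851790
Read S(30,19) = 7145845579888333500, S(30,20) = 581535955088511150, S(30,21) = 37058299246258290, S(30,22) = 1848018090851790.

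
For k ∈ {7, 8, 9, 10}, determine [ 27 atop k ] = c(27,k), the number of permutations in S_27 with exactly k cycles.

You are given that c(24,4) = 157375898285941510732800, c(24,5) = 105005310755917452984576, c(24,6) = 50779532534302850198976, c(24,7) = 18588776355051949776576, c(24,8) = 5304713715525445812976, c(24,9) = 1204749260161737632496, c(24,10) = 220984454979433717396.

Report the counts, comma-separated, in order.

393178529313073708272042624, 121502371102392939781636800, 30180059720580991603896800, 6121499916241722700424880

i=25: T(25,5)=157375898285941510732800+24·105005310755917452984576=2677503356427960382362624 | T(25,6)=105005310755917452984576+24·50779532534302850198976=1323714091579185857760000 | T(25,7)=50779532534302850198976+24·18588776355051949776576=496910165055549644836800 | T(25,8)=18588776355051949776576+24·5304713715525445812976=145901905527662649288000 | T(25,9)=5304713715525445812976+24·1204749260161737632496=34218695959407148992880 | T(25,10)=1204749260161737632496+24·220984454979433717396=6508376179668146850000
i=26: T(26,6)=2677503356427960382362624+25·1323714091579185857760000=35770355645907606826362624 | T(26,7)=1323714091579185857760000+25·496910165055549644836800=13746468217967926978680000 | T(26,8)=496910165055549644836800+25·145901905527662649288000=4144457803247115877036800 | T(26,9)=145901905527662649288000+25·34218695959407148992880=1001369304512841374110000 | T(26,10)=34218695959407148992880+25·6508376179668146850000=196928100451110820242880
i=27: T(27,7)=35770355645907606826362624+26·13746468217967926978680000=393178529313073708272042624 | T(27,8)=13746468217967926978680000+26·4144457803247115877036800=121502371102392939781636800 | T(27,9)=4144457803247115877036800+26·1001369304512841374110000=30180059720580991603896800 | T(27,10)=1001369304512841374110000+26·196928100451110820242880=6121499916241722700424880
Read c(27,7) = 393178529313073708272042624, c(27,8) = 121502371102392939781636800, c(27,9) = 30180059720580991603896800, c(27,10) = 6121499916241722700424880.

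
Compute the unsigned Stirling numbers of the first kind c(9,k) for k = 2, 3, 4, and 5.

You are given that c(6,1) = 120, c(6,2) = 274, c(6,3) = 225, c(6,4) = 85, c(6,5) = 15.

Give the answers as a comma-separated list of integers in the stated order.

row 7: T[7][1]=6·120+0=720  T[7][2]=6·274+120=1764  T[7][3]=6·225+274=1624  T[7][4]=6·85+225=735  T[7][5]=6·15+85=175
row 8: T[8][1]=7·720+0=5040  T[8][2]=7·1764+720=13068  T[8][3]=7·1624+1764=13132  T[8][4]=7·735+1624=6769  T[8][5]=7·175+735=1960
row 9: T[9][2]=8·13068+5040=109584  T[9][3]=8·13132+13068=118124  T[9][4]=8·6769+13132=67284  T[9][5]=8·1960+6769=22449
Read c(9,2) = 109584, c(9,3) = 118124, c(9,4) = 67284, c(9,5) = 22449.

109584, 118124, 67284, 22449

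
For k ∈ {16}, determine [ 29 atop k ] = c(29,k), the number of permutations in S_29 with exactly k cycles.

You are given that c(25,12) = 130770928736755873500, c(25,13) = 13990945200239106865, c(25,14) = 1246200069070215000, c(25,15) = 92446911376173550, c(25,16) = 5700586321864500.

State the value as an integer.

row 26: T[26][13]=25·13990945200239106865+130770928736755873500=480544558742733545125  T[26][14]=25·1246200069070215000+13990945200239106865=45145946926994481865  T[26][15]=25·92446911376173550+1246200069070215000=3557372853474553750  T[26][16]=25·5700586321864500+92446911376173550=234961569422786050
row 27: T[27][14]=26·45145946926994481865+480544558742733545125=1654339178844590073615  T[27][15]=26·3557372853474553750+45145946926994481865=137637641117332879365  T[27][16]=26·234961569422786050+3557372853474553750=9666373658466991050
row 28: T[28][15]=27·137637641117332879365+1654339178844590073615=5370555489012577816470  T[28][16]=27·9666373658466991050+137637641117332879365=398629729895941637715
row 29: T[29][16]=28·398629729895941637715+5370555489012577816470=16532187926098943672490
Read c(29,16) = 16532187926098943672490.

16532187926098943672490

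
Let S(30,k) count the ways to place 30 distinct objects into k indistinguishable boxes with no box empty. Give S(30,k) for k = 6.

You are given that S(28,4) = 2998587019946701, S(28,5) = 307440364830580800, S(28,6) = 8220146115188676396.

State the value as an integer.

[29] T[29,5]:5*307440364830580800+2998587019946701=1540200411172850701 · T[29,6]:6*8220146115188676396+307440364830580800=49628317055962639176
[30] T[30,6]:6*49628317055962639176+1540200411172850701=299310102746948685757
Read S(30,6) = 299310102746948685757.

299310102746948685757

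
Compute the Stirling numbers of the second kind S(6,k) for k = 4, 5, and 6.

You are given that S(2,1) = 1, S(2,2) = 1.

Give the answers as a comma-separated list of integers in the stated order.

r3: T_3,1=1×1+0=1; T_3,2=2×1+1=3; T_3,3=3×0+1=1
r4: T_4,2=2×3+1=7; T_4,3=3×1+3=6; T_4,4=4×0+1=1
r5: T_5,3=3×6+7=25; T_5,4=4×1+6=10; T_5,5=5×0+1=1
r6: T_6,4=4×10+25=65; T_6,5=5×1+10=15; T_6,6=6×0+1=1
Read S(6,4) = 65, S(6,5) = 15, S(6,6) = 1.

65, 15, 1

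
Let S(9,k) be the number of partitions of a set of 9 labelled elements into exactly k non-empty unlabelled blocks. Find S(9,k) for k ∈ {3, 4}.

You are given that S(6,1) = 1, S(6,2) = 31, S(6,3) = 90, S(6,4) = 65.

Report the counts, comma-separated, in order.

3025, 7770

[7] T[7,1]:1*1+0=1 · T[7,2]:2*31+1=63 · T[7,3]:3*90+31=301 · T[7,4]:4*65+90=350
[8] T[8,2]:2*63+1=127 · T[8,3]:3*301+63=966 · T[8,4]:4*350+301=1701
[9] T[9,3]:3*966+127=3025 · T[9,4]:4*1701+966=7770
Read S(9,3) = 3025, S(9,4) = 7770.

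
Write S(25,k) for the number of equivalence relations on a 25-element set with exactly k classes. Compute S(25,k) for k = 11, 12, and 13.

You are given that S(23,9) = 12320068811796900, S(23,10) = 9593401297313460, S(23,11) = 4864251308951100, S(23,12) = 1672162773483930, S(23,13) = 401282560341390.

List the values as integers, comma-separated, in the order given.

[24] T[24,10]:10*9593401297313460+12320068811796900=108254081784931500 · T[24,11]:11*4864251308951100+9593401297313460=63100165695775560 · T[24,12]:12*1672162773483930+4864251308951100=24930204590758260 · T[24,13]:13*401282560341390+1672162773483930=6888836057922000
[25] T[25,11]:11*63100165695775560+108254081784931500=802355904438462660 · T[25,12]:12*24930204590758260+63100165695775560=362262620784874680 · T[25,13]:13*6888836057922000+24930204590758260=114485073343744260
Read S(25,11) = 802355904438462660, S(25,12) = 362262620784874680, S(25,13) = 114485073343744260.

802355904438462660, 362262620784874680, 114485073343744260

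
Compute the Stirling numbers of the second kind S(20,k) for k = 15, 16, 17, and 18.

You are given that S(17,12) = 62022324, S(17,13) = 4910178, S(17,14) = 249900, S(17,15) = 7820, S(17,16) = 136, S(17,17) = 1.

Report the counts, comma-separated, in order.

i=18: T(18,13)=62022324+13·4910178=125854638 | T(18,14)=4910178+14·249900=8408778 | T(18,15)=249900+15·7820=367200 | T(18,16)=7820+16·136=9996 | T(18,17)=136+17·1=153 | T(18,18)=1+18·0=1
i=19: T(19,14)=125854638+14·8408778=243577530 | T(19,15)=8408778+15·367200=13916778 | T(19,16)=367200+16·9996=527136 | T(19,17)=9996+17·153=12597 | T(19,18)=153+18·1=171
i=20: T(20,15)=243577530+15·13916778=452329200 | T(20,16)=13916778+16·527136=22350954 | T(20,17)=527136+17·12597=741285 | T(20,18)=12597+18·171=15675
Read S(20,15) = 452329200, S(20,16) = 22350954, S(20,17) = 741285, S(20,18) = 15675.

452329200, 22350954, 741285, 15675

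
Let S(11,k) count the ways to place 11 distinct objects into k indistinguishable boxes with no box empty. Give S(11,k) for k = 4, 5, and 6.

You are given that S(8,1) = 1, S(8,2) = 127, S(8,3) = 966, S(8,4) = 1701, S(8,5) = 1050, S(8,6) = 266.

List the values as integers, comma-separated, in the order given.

@9  (9,2):127·2+1→255, (9,3):966·3+127→3025, (9,4):1701·4+966→7770, (9,5):1050·5+1701→6951, (9,6):266·6+1050→2646
@10  (10,3):3025·3+255→9330, (10,4):7770·4+3025→34105, (10,5):6951·5+7770→42525, (10,6):2646·6+6951→22827
@11  (11,4):34105·4+9330→145750, (11,5):42525·5+34105→246730, (11,6):22827·6+42525→179487
Read S(11,4) = 145750, S(11,5) = 246730, S(11,6) = 179487.

145750, 246730, 179487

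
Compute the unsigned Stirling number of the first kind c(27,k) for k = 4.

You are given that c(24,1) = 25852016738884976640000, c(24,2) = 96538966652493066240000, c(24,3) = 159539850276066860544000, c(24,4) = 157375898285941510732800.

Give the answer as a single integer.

2761307967193712729035776000

r25: T_25,2=24×96538966652493066240000+25852016738884976640000=2342787216398718566400000; T_25,3=24×159539850276066860544000+96538966652493066240000=3925495373278097719296000; T_25,4=24×157375898285941510732800+159539850276066860544000=3936561409138663118131200
r26: T_26,3=25×3925495373278097719296000+2342787216398718566400000=100480171548351161548800000; T_26,4=25×3936561409138663118131200+3925495373278097719296000=102339530601744675672576000
r27: T_27,4=26×102339530601744675672576000+100480171548351161548800000=2761307967193712729035776000
Read c(27,4) = 2761307967193712729035776000.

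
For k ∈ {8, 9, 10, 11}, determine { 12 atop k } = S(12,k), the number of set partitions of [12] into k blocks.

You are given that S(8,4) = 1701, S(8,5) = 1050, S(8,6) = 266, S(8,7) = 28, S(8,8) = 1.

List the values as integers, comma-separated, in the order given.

159027, 22275, 1705, 66

i=9: T(9,5)=1701+5·1050=6951 | T(9,6)=1050+6·266=2646 | T(9,7)=266+7·28=462 | T(9,8)=28+8·1=36 | T(9,9)=1+9·0=1
i=10: T(10,6)=6951+6·2646=22827 | T(10,7)=2646+7·462=5880 | T(10,8)=462+8·36=750 | T(10,9)=36+9·1=45 | T(10,10)=1+10·0=1
i=11: T(11,7)=22827+7·5880=63987 | T(11,8)=5880+8·750=11880 | T(11,9)=750+9·45=1155 | T(11,10)=45+10·1=55 | T(11,11)=1+11·0=1
i=12: T(12,8)=63987+8·11880=159027 | T(12,9)=11880+9·1155=22275 | T(12,10)=1155+10·55=1705 | T(12,11)=55+11·1=66
Read S(12,8) = 159027, S(12,9) = 22275, S(12,10) = 1705, S(12,11) = 66.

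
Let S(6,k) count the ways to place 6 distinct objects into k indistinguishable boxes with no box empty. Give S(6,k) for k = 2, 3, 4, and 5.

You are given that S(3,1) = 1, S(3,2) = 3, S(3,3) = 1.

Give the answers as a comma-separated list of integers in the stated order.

[4] T[4,1]:1*1+0=1 · T[4,2]:2*3+1=7 · T[4,3]:3*1+3=6 · T[4,4]:4*0+1=1
[5] T[5,1]:1*1+0=1 · T[5,2]:2*7+1=15 · T[5,3]:3*6+7=25 · T[5,4]:4*1+6=10 · T[5,5]:5*0+1=1
[6] T[6,2]:2*15+1=31 · T[6,3]:3*25+15=90 · T[6,4]:4*10+25=65 · T[6,5]:5*1+10=15
Read S(6,2) = 31, S(6,3) = 90, S(6,4) = 65, S(6,5) = 15.

31, 90, 65, 15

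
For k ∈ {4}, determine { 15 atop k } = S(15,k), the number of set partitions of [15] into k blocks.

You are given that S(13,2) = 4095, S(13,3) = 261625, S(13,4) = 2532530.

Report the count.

42355950

row 14: T[14][3]=3·261625+4095=788970  T[14][4]=4·2532530+261625=10391745
row 15: T[15][4]=4·10391745+788970=42355950
Read S(15,4) = 42355950.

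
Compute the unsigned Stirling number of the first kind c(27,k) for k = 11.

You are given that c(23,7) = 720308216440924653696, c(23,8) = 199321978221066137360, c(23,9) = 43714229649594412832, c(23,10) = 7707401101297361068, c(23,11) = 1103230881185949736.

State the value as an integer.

r24: T_24,8=23×199321978221066137360+720308216440924653696=5304713715525445812976; T_24,9=23×43714229649594412832+199321978221066137360=1204749260161737632496; T_24,10=23×7707401101297361068+43714229649594412832=220984454979433717396; T_24,11=23×1103230881185949736+7707401101297361068=33081711368574204996
r25: T_25,9=24×1204749260161737632496+5304713715525445812976=34218695959407148992880; T_25,10=24×220984454979433717396+1204749260161737632496=6508376179668146850000; T_25,11=24×33081711368574204996+220984454979433717396=1014945527825214637300
r26: T_26,10=25×6508376179668146850000+34218695959407148992880=196928100451110820242880; T_26,11=25×1014945527825214637300+6508376179668146850000=31882014375298512782500
r27: T_27,11=26×31882014375298512782500+196928100451110820242880=1025860474208872152587880
Read c(27,11) = 1025860474208872152587880.

1025860474208872152587880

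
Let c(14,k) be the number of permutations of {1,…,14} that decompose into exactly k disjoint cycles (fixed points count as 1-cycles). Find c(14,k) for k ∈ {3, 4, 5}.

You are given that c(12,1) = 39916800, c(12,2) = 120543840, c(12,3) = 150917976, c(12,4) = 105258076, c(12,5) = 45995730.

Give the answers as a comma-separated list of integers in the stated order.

26596717056, 20313753096, 9957703756

r13: T_13,2=12×120543840+39916800=1486442880; T_13,3=12×150917976+120543840=1931559552; T_13,4=12×105258076+150917976=1414014888; T_13,5=12×45995730+105258076=657206836
r14: T_14,3=13×1931559552+1486442880=26596717056; T_14,4=13×1414014888+1931559552=20313753096; T_14,5=13×657206836+1414014888=9957703756
Read c(14,3) = 26596717056, c(14,4) = 20313753096, c(14,5) = 9957703756.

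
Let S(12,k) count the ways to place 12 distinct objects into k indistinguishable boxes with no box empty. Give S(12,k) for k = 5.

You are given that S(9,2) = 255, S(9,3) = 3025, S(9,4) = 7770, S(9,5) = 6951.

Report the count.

r10: T_10,3=3×3025+255=9330; T_10,4=4×7770+3025=34105; T_10,5=5×6951+7770=42525
r11: T_11,4=4×34105+9330=145750; T_11,5=5×42525+34105=246730
r12: T_12,5=5×246730+145750=1379400
Read S(12,5) = 1379400.

1379400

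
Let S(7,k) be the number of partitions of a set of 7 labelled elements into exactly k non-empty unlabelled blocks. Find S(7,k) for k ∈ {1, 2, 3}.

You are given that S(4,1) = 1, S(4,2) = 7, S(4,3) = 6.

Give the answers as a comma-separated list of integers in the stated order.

i=5: T(5,1)=0+1·1=1 | T(5,2)=1+2·7=15 | T(5,3)=7+3·6=25
i=6: T(6,1)=0+1·1=1 | T(6,2)=1+2·15=31 | T(6,3)=15+3·25=90
i=7: T(7,1)=0+1·1=1 | T(7,2)=1+2·31=63 | T(7,3)=31+3·90=301
Read S(7,1) = 1, S(7,2) = 63, S(7,3) = 301.

1, 63, 301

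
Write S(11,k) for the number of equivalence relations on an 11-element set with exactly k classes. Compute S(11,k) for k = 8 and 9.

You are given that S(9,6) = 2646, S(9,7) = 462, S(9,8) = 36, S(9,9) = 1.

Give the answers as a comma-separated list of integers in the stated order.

r10: T_10,7=7×462+2646=5880; T_10,8=8×36+462=750; T_10,9=9×1+36=45
r11: T_11,8=8×750+5880=11880; T_11,9=9×45+750=1155
Read S(11,8) = 11880, S(11,9) = 1155.

11880, 1155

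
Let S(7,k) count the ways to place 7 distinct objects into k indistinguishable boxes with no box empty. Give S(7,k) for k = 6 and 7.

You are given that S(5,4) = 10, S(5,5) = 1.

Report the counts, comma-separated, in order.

21, 1

r6: T_6,5=5×1+10=15; T_6,6=6×0+1=1
r7: T_7,6=6×1+15=21; T_7,7=7×0+1=1
Read S(7,6) = 21, S(7,7) = 1.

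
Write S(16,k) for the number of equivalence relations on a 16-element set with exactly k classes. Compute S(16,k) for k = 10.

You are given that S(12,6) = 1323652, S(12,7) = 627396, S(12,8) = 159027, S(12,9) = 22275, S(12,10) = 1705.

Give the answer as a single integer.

row 13: T[13][7]=7·627396+1323652=5715424  T[13][8]=8·159027+627396=1899612  T[13][9]=9·22275+159027=359502  T[13][10]=10·1705+22275=39325
row 14: T[14][8]=8·1899612+5715424=20912320  T[14][9]=9·359502+1899612=5135130  T[14][10]=10·39325+359502=752752
row 15: T[15][9]=9·5135130+20912320=67128490  T[15][10]=10·752752+5135130=12662650
row 16: T[16][10]=10·12662650+67128490=193754990
Read S(16,10) = 193754990.

193754990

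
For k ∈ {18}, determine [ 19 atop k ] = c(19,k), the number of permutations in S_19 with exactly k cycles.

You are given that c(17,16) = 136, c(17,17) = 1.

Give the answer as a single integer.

171

i=18: T(18,17)=136+17·1=153 | T(18,18)=1+17·0=1
i=19: T(19,18)=153+18·1=171
Read c(19,18) = 171.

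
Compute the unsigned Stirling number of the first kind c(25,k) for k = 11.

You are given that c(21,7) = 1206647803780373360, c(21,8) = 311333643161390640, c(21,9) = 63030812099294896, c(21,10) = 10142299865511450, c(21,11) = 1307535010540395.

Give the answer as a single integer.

1014945527825214637300

row 22: T[22][8]=21·311333643161390640+1206647803780373360=7744654310169576800  T[22][9]=21·63030812099294896+311333643161390640=1634980697246583456  T[22][10]=21·10142299865511450+63030812099294896=276019109275035346  T[22][11]=21·1307535010540395+10142299865511450=37600535086859745
row 23: T[23][9]=22·1634980697246583456+7744654310169576800=43714229649594412832  T[23][10]=22·276019109275035346+1634980697246583456=7707401101297361068  T[23][11]=22·37600535086859745+276019109275035346=1103230881185949736
row 24: T[24][10]=23·7707401101297361068+43714229649594412832=220984454979433717396  T[24][11]=23·1103230881185949736+7707401101297361068=33081711368574204996
row 25: T[25][11]=24·33081711368574204996+220984454979433717396=1014945527825214637300
Read c(25,11) = 1014945527825214637300.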